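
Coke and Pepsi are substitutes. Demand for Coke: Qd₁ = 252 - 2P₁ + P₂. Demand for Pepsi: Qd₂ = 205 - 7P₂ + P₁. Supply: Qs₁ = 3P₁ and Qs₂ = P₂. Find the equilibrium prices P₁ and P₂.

Market 1: 252 - 2P₁ + P₂ = 3P₁ → 5P₁ - P₂ = 252.
Market 2: 8P₂ - P₁ = 205.
Eliminating P₂: 8×(1) + 1×(2) gives 39P₁ = 2221, so P₁ = 2221/39.
Back-substitute into (2): P₂ = (205 + 1×2221/39) / 8 = 1277/39.

P₁ = 2221/39, P₂ = 1277/39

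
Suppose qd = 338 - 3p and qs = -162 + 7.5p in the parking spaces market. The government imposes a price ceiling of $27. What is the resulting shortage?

Shortage = 216.5

Equilibrium price would be p* = 1000/21, so the ceiling at 27 binds.
At p = 27: qd = 338 − 3(27) = 257, qs = -162 + 7.5(27) = 40.5.
Shortage = 257 − 40.5 = 216.5.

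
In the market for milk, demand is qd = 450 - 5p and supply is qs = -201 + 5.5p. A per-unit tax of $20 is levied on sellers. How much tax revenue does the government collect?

Pre-tax equilibrium: p* = 62, q* = 140.
Tax on sellers shifts supply to qs = -201 + 5.5(p − 20) = -311 + 5.5p.
450 - 5p = -311 + 5.5p gives buyer price pb = 1522/21; sellers receive ps = 1522/21 − 20 = 1102/21.
New quantity: q = 450 − 5(1522/21) = 1840/21.
Revenue = 20 × 1840/21 = 36800/21.

Tax revenue = 36800/21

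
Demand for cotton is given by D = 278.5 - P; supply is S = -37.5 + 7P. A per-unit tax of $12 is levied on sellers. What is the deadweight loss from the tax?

Pre-tax equilibrium: P* = 39.5, Q* = 239.
Tax on sellers shifts supply to S = -37.5 + 7(P − 12) = -121.5 + 7P.
278.5 - P = -121.5 + 7P gives buyer price Pb = 50; sellers receive Ps = 50 − 12 = 38.
New quantity: Q = 278.5 − 1(50) = 228.5.
DWL = ½ × 12 × (239 − 228.5) = 63.

Deadweight loss = 63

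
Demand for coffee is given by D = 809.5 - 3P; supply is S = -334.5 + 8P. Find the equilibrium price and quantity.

Set D = S: 809.5 - 3P = -334.5 + 8P.
1144 = 11P, so P* = 104.
Q* = 809.5 − 3(104) = 497.5.

P* = 104, Q* = 497.5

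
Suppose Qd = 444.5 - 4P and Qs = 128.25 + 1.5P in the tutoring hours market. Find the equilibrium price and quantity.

P* = 57.5, Q* = 214.5

Set Qd = Qs: 444.5 - 4P = 128.25 + 1.5P.
316.25 = 5.5P, so P* = 57.5.
Q* = 444.5 − 4(57.5) = 214.5.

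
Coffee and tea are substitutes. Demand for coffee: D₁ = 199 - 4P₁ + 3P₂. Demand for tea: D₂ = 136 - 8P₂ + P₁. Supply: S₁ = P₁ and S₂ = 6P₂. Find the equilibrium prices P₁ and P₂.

P₁ = 3194/67, P₂ = 879/67

Market 1: 199 - 4P₁ + 3P₂ = P₁ → 5P₁ - 3P₂ = 199.
Market 2: 14P₂ - P₁ = 136.
Eliminating P₂: 14×(1) + 3×(2) gives 67P₁ = 3194, so P₁ = 3194/67.
Back-substitute into (2): P₂ = (136 + 1×3194/67) / 14 = 879/67.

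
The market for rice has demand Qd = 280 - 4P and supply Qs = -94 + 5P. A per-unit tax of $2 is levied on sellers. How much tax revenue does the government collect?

Tax revenue = 656/3

Pre-tax equilibrium: P* = 374/9, Q* = 1024/9.
Tax on sellers shifts supply to Qs = -94 + 5(P − 2) = -104 + 5P.
280 - 4P = -104 + 5P gives buyer price Pb = 128/3; sellers receive Ps = 128/3 − 2 = 122/3.
New quantity: Q = 280 − 4(128/3) = 328/3.
Revenue = 2 × 328/3 = 656/3.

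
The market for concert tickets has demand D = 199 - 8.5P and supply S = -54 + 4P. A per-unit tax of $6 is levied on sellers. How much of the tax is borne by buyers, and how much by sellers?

Pre-tax equilibrium: P* = 20.24, Q* = 26.96.
Tax on sellers shifts supply to S = -54 + 4(P − 6) = -78 + 4P.
199 - 8.5P = -78 + 4P gives buyer price Pb = 22.16; sellers receive Ps = 22.16 − 6 = 16.16.
New quantity: Q = 199 − 8.5(22.16) = 10.64.
Buyer burden = 22.16 − 20.24 = 1.92; seller burden = 20.24 − 16.16 = 4.08.

Buyers bear $1.92, sellers bear $4.08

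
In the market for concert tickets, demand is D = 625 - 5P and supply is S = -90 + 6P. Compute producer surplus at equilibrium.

Equilibrium: 625 - 5P = -90 + 6P gives P* = 65, Q* = 300.
Supply starts at P = 15 (where S = 0).
PS = ½(65 − 15)(300) = 7500.

Producer surplus = 7500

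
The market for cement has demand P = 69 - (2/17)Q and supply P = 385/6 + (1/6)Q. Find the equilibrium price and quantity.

P* = 67, Q* = 17

Set the two price expressions equal: 69 - (2/17)Q = 385/6 + (1/6)Q.
29/6 = (29/102)Q, so Q* = 17.
P* = 69 − (2/17)(17) = 67.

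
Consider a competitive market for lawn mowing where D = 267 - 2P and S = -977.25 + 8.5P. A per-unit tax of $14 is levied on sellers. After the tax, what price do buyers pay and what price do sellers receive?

Buyers pay 779/6, sellers receive 695/6

Pre-tax equilibrium: P* = 118.5, Q* = 30.
Tax on sellers shifts supply to S = -977.25 + 8.5(P − 14) = -1096.25 + 8.5P.
267 - 2P = -1096.25 + 8.5P gives buyer price Pb = 779/6; sellers receive Ps = 779/6 − 14 = 695/6.
New quantity: Q = 267 − 2(779/6) = 22/3.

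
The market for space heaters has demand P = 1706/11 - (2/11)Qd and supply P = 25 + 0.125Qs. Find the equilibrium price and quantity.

P* = 78, Q* = 424

Set the two price expressions equal: 1706/11 - (2/11)Q = 25 + 0.125Q.
1431/11 = (27/88)Q, so Q* = 424.
P* = 1706/11 − (2/11)(424) = 78.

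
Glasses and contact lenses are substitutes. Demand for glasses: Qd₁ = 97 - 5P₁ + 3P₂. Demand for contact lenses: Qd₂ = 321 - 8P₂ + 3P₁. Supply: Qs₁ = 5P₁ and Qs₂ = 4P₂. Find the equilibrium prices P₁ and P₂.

P₁ = 709/37, P₂ = 1167/37

Market 1: 97 - 5P₁ + 3P₂ = 5P₁ → 10P₁ - 3P₂ = 97.
Market 2: 12P₂ - 3P₁ = 321.
Eliminating P₂: 12×(1) + 3×(2) gives 111P₁ = 2127, so P₁ = 709/37.
Back-substitute into (2): P₂ = (321 + 3×709/37) / 12 = 1167/37.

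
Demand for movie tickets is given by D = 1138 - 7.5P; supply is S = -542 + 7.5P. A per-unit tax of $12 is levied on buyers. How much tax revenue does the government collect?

Pre-tax equilibrium: P* = 112, Q* = 298.
Tax on buyers shifts demand to D = 1138 − 7.5(P + 12) = 1048 - 7.5P.
1048 - 7.5P = -542 + 7.5P gives seller price Ps = 106; buyers pay Pb = 106 + 12 = 118.
New quantity: Q = 1138 − 7.5(118) = 253.
Revenue = 12 × 253 = 3036.

Tax revenue = 3036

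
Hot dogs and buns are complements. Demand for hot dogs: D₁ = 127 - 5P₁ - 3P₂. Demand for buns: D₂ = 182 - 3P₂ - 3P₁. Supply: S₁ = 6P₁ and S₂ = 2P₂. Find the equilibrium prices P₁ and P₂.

Market 1: 127 - 5P₁ - 3P₂ = 6P₁ → 11P₁ + 3P₂ = 127.
Market 2: 5P₂ + 3P₁ = 182.
Eliminating P₂: 5×(1) − 3×(2) gives 46P₁ = 89, so P₁ = 89/46.
Back-substitute into (2): P₂ = (182 − 3×89/46) / 5 = 1621/46.

P₁ = 89/46, P₂ = 1621/46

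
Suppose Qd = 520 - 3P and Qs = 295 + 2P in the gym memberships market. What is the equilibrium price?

P* = 45

Set Qd = Qs: 520 - 3P = 295 + 2P.
225 = 5P, so P* = 45.
Q* = 520 − 3(45) = 385.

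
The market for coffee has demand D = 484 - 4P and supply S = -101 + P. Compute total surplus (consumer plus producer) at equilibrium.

Equilibrium: 484 - 4P = -101 + P gives P* = 117, Q* = 16.
Demand choke price: P = 121; supply starts at P = 101.
CS = ½(121 − 117)(16) = 32; PS = ½(117 − 101)(16) = 128.

Total surplus = 160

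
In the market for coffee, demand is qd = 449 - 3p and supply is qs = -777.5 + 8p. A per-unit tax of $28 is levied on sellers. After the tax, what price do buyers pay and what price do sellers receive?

Pre-tax equilibrium: p* = 111.5, q* = 114.5.
Tax on sellers shifts supply to qs = -777.5 + 8(p − 28) = -1001.5 + 8p.
449 - 3p = -1001.5 + 8p gives buyer price pb = 2901/22; sellers receive ps = 2901/22 − 28 = 2285/22.
New quantity: q = 449 − 3(2901/22) = 1175/22.

Buyers pay 2901/22, sellers receive 2285/22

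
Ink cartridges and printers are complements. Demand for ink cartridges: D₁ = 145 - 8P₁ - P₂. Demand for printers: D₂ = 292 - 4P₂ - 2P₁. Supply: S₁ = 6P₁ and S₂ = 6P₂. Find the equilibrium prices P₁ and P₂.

P₁ = 193/23, P₂ = 633/23

Market 1: 145 - 8P₁ - P₂ = 6P₁ → 14P₁ + P₂ = 145.
Market 2: 10P₂ + 2P₁ = 292.
Eliminating P₂: 10×(1) − 1×(2) gives 138P₁ = 1158, so P₁ = 193/23.
Back-substitute into (2): P₂ = (292 − 2×193/23) / 10 = 633/23.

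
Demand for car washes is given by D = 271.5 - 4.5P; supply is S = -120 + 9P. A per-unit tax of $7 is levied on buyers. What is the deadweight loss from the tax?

Pre-tax equilibrium: P* = 29, Q* = 141.
Tax on buyers shifts demand to D = 271.5 − 4.5(P + 7) = 240 - 4.5P.
240 - 4.5P = -120 + 9P gives seller price Ps = 80/3; buyers pay Pb = 80/3 + 7 = 101/3.
New quantity: Q = 271.5 − 4.5(101/3) = 120.
DWL = ½ × 7 × (141 − 120) = 73.5.

Deadweight loss = 73.5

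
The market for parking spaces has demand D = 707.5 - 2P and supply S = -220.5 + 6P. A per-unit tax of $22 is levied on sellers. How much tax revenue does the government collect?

Pre-tax equilibrium: P* = 116, Q* = 475.5.
Tax on sellers shifts supply to S = -220.5 + 6(P − 22) = -352.5 + 6P.
707.5 - 2P = -352.5 + 6P gives buyer price Pb = 132.5; sellers receive Ps = 132.5 − 22 = 110.5.
New quantity: Q = 707.5 − 2(132.5) = 442.5.
Revenue = 22 × 442.5 = 9735.

Tax revenue = 9735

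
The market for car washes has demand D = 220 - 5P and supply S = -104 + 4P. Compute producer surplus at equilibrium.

Producer surplus = 200

Equilibrium: 220 - 5P = -104 + 4P gives P* = 36, Q* = 40.
Supply starts at P = 26 (where S = 0).
PS = ½(36 − 26)(40) = 200.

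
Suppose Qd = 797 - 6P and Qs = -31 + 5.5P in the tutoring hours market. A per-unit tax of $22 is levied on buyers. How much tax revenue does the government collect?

Tax revenue = 152746/23

Pre-tax equilibrium: P* = 72, Q* = 365.
Tax on buyers shifts demand to Qd = 797 − 6(P + 22) = 665 - 6P.
665 - 6P = -31 + 5.5P gives seller price Ps = 1392/23; buyers pay Pb = 1392/23 + 22 = 1898/23.
New quantity: Q = 797 − 6(1898/23) = 6943/23.
Revenue = 22 × 6943/23 = 152746/23.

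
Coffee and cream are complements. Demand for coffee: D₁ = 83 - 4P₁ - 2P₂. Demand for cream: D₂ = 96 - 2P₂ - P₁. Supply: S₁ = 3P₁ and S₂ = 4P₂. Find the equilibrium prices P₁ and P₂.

P₁ = 7.65, P₂ = 14.725

Market 1: 83 - 4P₁ - 2P₂ = 3P₁ → 7P₁ + 2P₂ = 83.
Market 2: 6P₂ + P₁ = 96.
Eliminating P₂: 6×(1) − 2×(2) gives 40P₁ = 306, so P₁ = 7.65.
Back-substitute into (2): P₂ = (96 − 1×7.65) / 6 = 14.725.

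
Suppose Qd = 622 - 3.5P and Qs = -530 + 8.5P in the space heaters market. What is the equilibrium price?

Set Qd = Qs: 622 - 3.5P = -530 + 8.5P.
1152 = 12P, so P* = 96.
Q* = 622 − 3.5(96) = 286.

P* = 96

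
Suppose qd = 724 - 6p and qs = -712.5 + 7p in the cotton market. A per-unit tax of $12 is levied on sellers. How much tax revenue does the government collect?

Pre-tax equilibrium: p* = 110.5, q* = 61.
Tax on sellers shifts supply to qs = -712.5 + 7(p − 12) = -796.5 + 7p.
724 - 6p = -796.5 + 7p gives buyer price pb = 3041/26; sellers receive ps = 3041/26 − 12 = 2729/26.
New quantity: q = 724 − 6(3041/26) = 289/13.
Revenue = 12 × 289/13 = 3468/13.

Tax revenue = 3468/13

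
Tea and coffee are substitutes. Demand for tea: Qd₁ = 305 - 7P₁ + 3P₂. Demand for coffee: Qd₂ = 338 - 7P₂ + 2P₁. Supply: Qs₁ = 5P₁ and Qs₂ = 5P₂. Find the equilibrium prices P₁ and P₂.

P₁ = 779/23, P₂ = 2333/69

Market 1: 305 - 7P₁ + 3P₂ = 5P₁ → 12P₁ - 3P₂ = 305.
Market 2: 12P₂ - 2P₁ = 338.
Eliminating P₂: 12×(1) + 3×(2) gives 138P₁ = 4674, so P₁ = 779/23.
Back-substitute into (2): P₂ = (338 + 2×779/23) / 12 = 2333/69.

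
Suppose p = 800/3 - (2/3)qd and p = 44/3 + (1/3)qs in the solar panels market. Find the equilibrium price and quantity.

Set the two price expressions equal: 800/3 - (2/3)q = 44/3 + (1/3)q.
252 = q, so q* = 252.
p* = 800/3 − (2/3)(252) = 296/3.

p* = 296/3, q* = 252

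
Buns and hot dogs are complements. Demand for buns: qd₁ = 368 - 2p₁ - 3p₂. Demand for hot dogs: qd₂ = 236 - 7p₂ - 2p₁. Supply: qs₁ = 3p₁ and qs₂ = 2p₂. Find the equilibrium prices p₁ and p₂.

p₁ = 868/13, p₂ = 148/13

Market 1: 368 - 2p₁ - 3p₂ = 3p₁ → 5p₁ + 3p₂ = 368.
Market 2: 9p₂ + 2p₁ = 236.
Eliminating p₂: 9×(1) − 3×(2) gives 39p₁ = 2604, so p₁ = 868/13.
Back-substitute into (2): p₂ = (236 − 2×868/13) / 9 = 148/13.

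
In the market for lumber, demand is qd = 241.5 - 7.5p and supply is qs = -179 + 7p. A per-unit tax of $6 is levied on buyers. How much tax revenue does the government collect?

Tax revenue = 396/29

Pre-tax equilibrium: p* = 29, q* = 24.
Tax on buyers shifts demand to qd = 241.5 − 7.5(p + 6) = 196.5 - 7.5p.
196.5 - 7.5p = -179 + 7p gives seller price ps = 751/29; buyers pay pb = 751/29 + 6 = 925/29.
New quantity: q = 241.5 − 7.5(925/29) = 66/29.
Revenue = 6 × 66/29 = 396/29.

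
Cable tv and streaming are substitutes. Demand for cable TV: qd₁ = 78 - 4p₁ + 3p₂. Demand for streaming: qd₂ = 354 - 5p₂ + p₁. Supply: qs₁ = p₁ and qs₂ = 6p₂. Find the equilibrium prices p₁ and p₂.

Market 1: 78 - 4p₁ + 3p₂ = p₁ → 5p₁ - 3p₂ = 78.
Market 2: 11p₂ - p₁ = 354.
Eliminating p₂: 11×(1) + 3×(2) gives 52p₁ = 1920, so p₁ = 480/13.
Back-substitute into (2): p₂ = (354 + 1×480/13) / 11 = 462/13.

p₁ = 480/13, p₂ = 462/13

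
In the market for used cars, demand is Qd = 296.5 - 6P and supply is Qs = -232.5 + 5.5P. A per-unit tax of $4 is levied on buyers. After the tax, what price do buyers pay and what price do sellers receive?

Pre-tax equilibrium: P* = 46, Q* = 20.5.
Tax on buyers shifts demand to Qd = 296.5 − 6(P + 4) = 272.5 - 6P.
272.5 - 6P = -232.5 + 5.5P gives seller price Ps = 1010/23; buyers pay Pb = 1010/23 + 4 = 1102/23.
New quantity: Q = 296.5 − 6(1102/23) = 415/46.

Buyers pay 1102/23, sellers receive 1010/23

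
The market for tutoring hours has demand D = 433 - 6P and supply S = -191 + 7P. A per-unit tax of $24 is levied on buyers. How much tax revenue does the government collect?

Pre-tax equilibrium: P* = 48, Q* = 145.
Tax on buyers shifts demand to D = 433 − 6(P + 24) = 289 - 6P.
289 - 6P = -191 + 7P gives seller price Ps = 480/13; buyers pay Pb = 480/13 + 24 = 792/13.
New quantity: Q = 433 − 6(792/13) = 877/13.
Revenue = 24 × 877/13 = 21048/13.

Tax revenue = 21048/13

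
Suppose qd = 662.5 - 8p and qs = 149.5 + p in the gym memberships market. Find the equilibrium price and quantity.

p* = 57, q* = 206.5

Set qd = qs: 662.5 - 8p = 149.5 + p.
513 = 9p, so p* = 57.
q* = 662.5 − 8(57) = 206.5.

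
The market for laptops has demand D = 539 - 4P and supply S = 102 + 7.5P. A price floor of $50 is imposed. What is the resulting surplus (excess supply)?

Equilibrium price would be P* = 38, so the floor at 50 binds.
At P = 50: D = 339, S = 477.
Surplus = 477 − 339 = 138.

Surplus = 138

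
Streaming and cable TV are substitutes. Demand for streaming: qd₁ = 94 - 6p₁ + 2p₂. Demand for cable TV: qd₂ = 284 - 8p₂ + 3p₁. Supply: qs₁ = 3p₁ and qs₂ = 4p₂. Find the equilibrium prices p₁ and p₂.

p₁ = 848/51, p₂ = 473/17

Market 1: 94 - 6p₁ + 2p₂ = 3p₁ → 9p₁ - 2p₂ = 94.
Market 2: 12p₂ - 3p₁ = 284.
Eliminating p₂: 12×(1) + 2×(2) gives 102p₁ = 1696, so p₁ = 848/51.
Back-substitute into (2): p₂ = (284 + 3×848/51) / 12 = 473/17.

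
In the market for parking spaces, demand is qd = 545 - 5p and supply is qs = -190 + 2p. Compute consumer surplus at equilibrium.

Consumer surplus = 40

Equilibrium: 545 - 5p = -190 + 2p gives p* = 105, q* = 20.
Demand choke price (qd = 0): p = 109.
CS = ½(109 − 105)(20) = 40.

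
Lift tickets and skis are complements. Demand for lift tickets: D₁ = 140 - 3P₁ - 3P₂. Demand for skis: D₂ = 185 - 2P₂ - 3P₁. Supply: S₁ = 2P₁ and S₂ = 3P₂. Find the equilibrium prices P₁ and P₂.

Market 1: 140 - 3P₁ - 3P₂ = 2P₁ → 5P₁ + 3P₂ = 140.
Market 2: 5P₂ + 3P₁ = 185.
Eliminating P₂: 5×(1) − 3×(2) gives 16P₁ = 145, so P₁ = 9.0625.
Back-substitute into (2): P₂ = (185 − 3×9.0625) / 5 = 31.5625.

P₁ = 9.0625, P₂ = 31.5625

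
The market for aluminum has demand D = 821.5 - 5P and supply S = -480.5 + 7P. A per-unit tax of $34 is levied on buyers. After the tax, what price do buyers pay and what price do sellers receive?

Pre-tax equilibrium: P* = 108.5, Q* = 279.
Tax on buyers shifts demand to D = 821.5 − 5(P + 34) = 651.5 - 5P.
651.5 - 5P = -480.5 + 7P gives seller price Ps = 283/3; buyers pay Pb = 283/3 + 34 = 385/3.
New quantity: Q = 821.5 − 5(385/3) = 1079/6.

Buyers pay 385/3, sellers receive 283/3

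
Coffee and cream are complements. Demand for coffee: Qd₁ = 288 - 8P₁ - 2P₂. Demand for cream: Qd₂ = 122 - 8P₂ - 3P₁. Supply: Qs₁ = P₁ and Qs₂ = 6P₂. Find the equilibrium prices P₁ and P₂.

P₁ = 947/30, P₂ = 1.95

Market 1: 288 - 8P₁ - 2P₂ = P₁ → 9P₁ + 2P₂ = 288.
Market 2: 14P₂ + 3P₁ = 122.
Eliminating P₂: 14×(1) − 2×(2) gives 120P₁ = 3788, so P₁ = 947/30.
Back-substitute into (2): P₂ = (122 − 3×947/30) / 14 = 1.95.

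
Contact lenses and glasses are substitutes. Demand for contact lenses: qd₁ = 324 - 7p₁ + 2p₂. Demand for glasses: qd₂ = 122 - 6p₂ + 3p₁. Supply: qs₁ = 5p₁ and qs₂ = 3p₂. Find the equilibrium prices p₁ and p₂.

p₁ = 1580/51, p₂ = 406/17

Market 1: 324 - 7p₁ + 2p₂ = 5p₁ → 12p₁ - 2p₂ = 324.
Market 2: 9p₂ - 3p₁ = 122.
Eliminating p₂: 9×(1) + 2×(2) gives 102p₁ = 3160, so p₁ = 1580/51.
Back-substitute into (2): p₂ = (122 + 3×1580/51) / 9 = 406/17.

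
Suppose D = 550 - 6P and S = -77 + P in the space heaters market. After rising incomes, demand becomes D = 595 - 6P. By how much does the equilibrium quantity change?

Original equilibrium: P* = 627/7, Q* = 88/7.
New equilibrium: 595 - 6P = -77 + P, so 672 = 7P and P' = 96; Q' = 595 − 6(96) = 19.
Change in quantity: 19 − 88/7 = 45/7.

ΔQ = 45/7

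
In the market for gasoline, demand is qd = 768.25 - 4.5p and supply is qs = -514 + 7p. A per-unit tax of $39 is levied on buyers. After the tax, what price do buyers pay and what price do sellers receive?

Buyers pay 6221/46, sellers receive 4427/46

Pre-tax equilibrium: p* = 111.5, q* = 266.5.
Tax on buyers shifts demand to qd = 768.25 − 4.5(p + 39) = 592.75 - 4.5p.
592.75 - 4.5p = -514 + 7p gives seller price ps = 4427/46; buyers pay pb = 4427/46 + 39 = 6221/46.
New quantity: q = 768.25 − 4.5(6221/46) = 7345/46.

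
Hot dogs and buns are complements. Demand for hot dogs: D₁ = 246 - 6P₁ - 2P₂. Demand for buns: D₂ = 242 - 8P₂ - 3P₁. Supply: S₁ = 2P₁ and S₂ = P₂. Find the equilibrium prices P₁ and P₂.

Market 1: 246 - 6P₁ - 2P₂ = 2P₁ → 8P₁ + 2P₂ = 246.
Market 2: 9P₂ + 3P₁ = 242.
Eliminating P₂: 9×(1) − 2×(2) gives 66P₁ = 1730, so P₁ = 865/33.
Back-substitute into (2): P₂ = (242 − 3×865/33) / 9 = 599/33.

P₁ = 865/33, P₂ = 599/33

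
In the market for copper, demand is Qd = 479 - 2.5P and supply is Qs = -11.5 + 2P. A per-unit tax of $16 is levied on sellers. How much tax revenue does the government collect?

Pre-tax equilibrium: P* = 109, Q* = 206.5.
Tax on sellers shifts supply to Qs = -11.5 + 2(P − 16) = -43.5 + 2P.
479 - 2.5P = -43.5 + 2P gives buyer price Pb = 1045/9; sellers receive Ps = 1045/9 − 16 = 901/9.
New quantity: Q = 479 − 2.5(1045/9) = 3397/18.
Revenue = 16 × 3397/18 = 27176/9.

Tax revenue = 27176/9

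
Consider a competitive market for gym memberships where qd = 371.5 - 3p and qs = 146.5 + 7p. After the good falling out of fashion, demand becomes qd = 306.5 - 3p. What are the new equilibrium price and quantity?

Original equilibrium: p* = 22.5, q* = 304.
New equilibrium: 306.5 - 3p = 146.5 + 7p, so 160 = 10p and p' = 16; q' = 306.5 − 3(16) = 258.5.

p' = 16, q' = 258.5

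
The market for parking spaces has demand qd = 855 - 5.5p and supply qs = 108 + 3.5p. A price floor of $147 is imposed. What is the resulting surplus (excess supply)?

Surplus = 576

Equilibrium price would be p* = 83, so the floor at 147 binds.
At p = 147: qd = 46.5, qs = 622.5.
Surplus = 622.5 − 46.5 = 576.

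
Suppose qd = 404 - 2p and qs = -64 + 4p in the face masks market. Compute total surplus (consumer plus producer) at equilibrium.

Equilibrium: 404 - 2p = -64 + 4p gives p* = 78, q* = 248.
Demand choke price: p = 202; supply starts at p = 16.
CS = ½(202 − 78)(248) = 15376; PS = ½(78 − 16)(248) = 7688.

Total surplus = 23064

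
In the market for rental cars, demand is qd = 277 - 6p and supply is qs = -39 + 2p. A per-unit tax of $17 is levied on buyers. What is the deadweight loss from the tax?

Deadweight loss = 216.75

Pre-tax equilibrium: p* = 39.5, q* = 40.
Tax on buyers shifts demand to qd = 277 − 6(p + 17) = 175 - 6p.
175 - 6p = -39 + 2p gives seller price ps = 26.75; buyers pay pb = 26.75 + 17 = 43.75.
New quantity: q = 277 − 6(43.75) = 14.5.
DWL = ½ × 17 × (40 − 14.5) = 216.75.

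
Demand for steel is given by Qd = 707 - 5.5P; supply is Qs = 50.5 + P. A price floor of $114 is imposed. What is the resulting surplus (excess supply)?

Surplus = 84.5

Equilibrium price would be P* = 101, so the floor at 114 binds.
At P = 114: Qd = 80, Qs = 164.5.
Surplus = 164.5 − 80 = 84.5.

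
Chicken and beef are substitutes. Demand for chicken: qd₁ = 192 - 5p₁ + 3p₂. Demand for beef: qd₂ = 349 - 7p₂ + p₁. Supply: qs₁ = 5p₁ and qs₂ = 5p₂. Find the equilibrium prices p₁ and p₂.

p₁ = 1117/39, p₂ = 3682/117

Market 1: 192 - 5p₁ + 3p₂ = 5p₁ → 10p₁ - 3p₂ = 192.
Market 2: 12p₂ - p₁ = 349.
Eliminating p₂: 12×(1) + 3×(2) gives 117p₁ = 3351, so p₁ = 1117/39.
Back-substitute into (2): p₂ = (349 + 1×1117/39) / 12 = 3682/117.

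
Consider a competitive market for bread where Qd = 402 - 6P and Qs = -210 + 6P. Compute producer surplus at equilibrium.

Equilibrium: 402 - 6P = -210 + 6P gives P* = 51, Q* = 96.
Supply starts at P = 35 (where Qs = 0).
PS = ½(51 − 35)(96) = 768.

Producer surplus = 768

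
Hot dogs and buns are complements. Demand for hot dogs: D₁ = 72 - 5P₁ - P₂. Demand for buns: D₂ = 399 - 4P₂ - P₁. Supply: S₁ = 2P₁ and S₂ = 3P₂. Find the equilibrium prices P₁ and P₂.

P₁ = 2.1875, P₂ = 56.6875

Market 1: 72 - 5P₁ - P₂ = 2P₁ → 7P₁ + P₂ = 72.
Market 2: 7P₂ + P₁ = 399.
Eliminating P₂: 7×(1) − 1×(2) gives 48P₁ = 105, so P₁ = 2.1875.
Back-substitute into (2): P₂ = (399 − 1×2.1875) / 7 = 56.6875.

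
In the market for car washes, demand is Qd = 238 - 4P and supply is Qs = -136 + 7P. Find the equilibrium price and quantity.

Set Qd = Qs: 238 - 4P = -136 + 7P.
374 = 11P, so P* = 34.
Q* = 238 − 4(34) = 102.

P* = 34, Q* = 102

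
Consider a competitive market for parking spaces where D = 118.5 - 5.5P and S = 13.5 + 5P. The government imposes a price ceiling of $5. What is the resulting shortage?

Equilibrium price would be P* = 10, so the ceiling at 5 binds.
At P = 5: D = 118.5 − 5.5(5) = 91, S = 13.5 + 5(5) = 38.5.
Shortage = 91 − 38.5 = 52.5.

Shortage = 52.5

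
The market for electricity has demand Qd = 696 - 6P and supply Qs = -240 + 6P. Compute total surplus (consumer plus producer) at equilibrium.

Total surplus = 8664

Equilibrium: 696 - 6P = -240 + 6P gives P* = 78, Q* = 228.
Demand choke price: P = 116; supply starts at P = 40.
CS = ½(116 − 78)(228) = 4332; PS = ½(78 − 40)(228) = 4332.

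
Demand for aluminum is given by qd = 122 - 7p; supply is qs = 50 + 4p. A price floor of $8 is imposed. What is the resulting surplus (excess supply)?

Surplus = 16

Equilibrium price would be p* = 72/11, so the floor at 8 binds.
At p = 8: qd = 66, qs = 82.
Surplus = 82 − 66 = 16.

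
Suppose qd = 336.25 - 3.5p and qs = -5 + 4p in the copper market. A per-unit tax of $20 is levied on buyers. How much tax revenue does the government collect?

Tax revenue = 8380/3

Pre-tax equilibrium: p* = 45.5, q* = 177.
Tax on buyers shifts demand to qd = 336.25 − 3.5(p + 20) = 266.25 - 3.5p.
266.25 - 3.5p = -5 + 4p gives seller price ps = 217/6; buyers pay pb = 217/6 + 20 = 337/6.
New quantity: q = 336.25 − 3.5(337/6) = 419/3.
Revenue = 20 × 419/3 = 8380/3.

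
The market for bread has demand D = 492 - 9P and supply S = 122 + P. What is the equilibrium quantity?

Q* = 159

Set D = S: 492 - 9P = 122 + P.
370 = 10P, so P* = 37.
Q* = 492 − 9(37) = 159.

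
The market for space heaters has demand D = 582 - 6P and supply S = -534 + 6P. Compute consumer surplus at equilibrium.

Consumer surplus = 48

Equilibrium: 582 - 6P = -534 + 6P gives P* = 93, Q* = 24.
Demand choke price (D = 0): P = 97.
CS = ½(97 − 93)(24) = 48.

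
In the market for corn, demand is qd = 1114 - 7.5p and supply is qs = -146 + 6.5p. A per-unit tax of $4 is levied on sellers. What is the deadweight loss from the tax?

Pre-tax equilibrium: p* = 90, q* = 439.
Tax on sellers shifts supply to qs = -146 + 6.5(p − 4) = -172 + 6.5p.
1114 - 7.5p = -172 + 6.5p gives buyer price pb = 643/7; sellers receive ps = 643/7 − 4 = 615/7.
New quantity: q = 1114 − 7.5(643/7) = 5951/14.
DWL = ½ × 4 × (439 − 5951/14) = 195/7.

Deadweight loss = 195/7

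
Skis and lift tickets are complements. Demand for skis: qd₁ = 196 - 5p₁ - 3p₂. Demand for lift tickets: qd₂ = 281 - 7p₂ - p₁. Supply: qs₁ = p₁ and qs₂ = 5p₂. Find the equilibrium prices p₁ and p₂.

p₁ = 503/23, p₂ = 1490/69

Market 1: 196 - 5p₁ - 3p₂ = p₁ → 6p₁ + 3p₂ = 196.
Market 2: 12p₂ + p₁ = 281.
Eliminating p₂: 12×(1) − 3×(2) gives 69p₁ = 1509, so p₁ = 503/23.
Back-substitute into (2): p₂ = (281 − 1×503/23) / 12 = 1490/69.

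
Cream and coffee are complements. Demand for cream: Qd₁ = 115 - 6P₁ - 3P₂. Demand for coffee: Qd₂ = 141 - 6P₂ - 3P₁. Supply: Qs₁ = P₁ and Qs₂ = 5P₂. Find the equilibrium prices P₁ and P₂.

P₁ = 421/34, P₂ = 321/34

Market 1: 115 - 6P₁ - 3P₂ = P₁ → 7P₁ + 3P₂ = 115.
Market 2: 11P₂ + 3P₁ = 141.
Eliminating P₂: 11×(1) − 3×(2) gives 68P₁ = 842, so P₁ = 421/34.
Back-substitute into (2): P₂ = (141 − 3×421/34) / 11 = 321/34.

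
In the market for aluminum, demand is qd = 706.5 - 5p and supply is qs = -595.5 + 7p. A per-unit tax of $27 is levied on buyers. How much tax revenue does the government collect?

Tax revenue = 2301.75

Pre-tax equilibrium: p* = 108.5, q* = 164.
Tax on buyers shifts demand to qd = 706.5 − 5(p + 27) = 571.5 - 5p.
571.5 - 5p = -595.5 + 7p gives seller price ps = 97.25; buyers pay pb = 97.25 + 27 = 124.25.
New quantity: q = 706.5 − 5(124.25) = 85.25.
Revenue = 27 × 85.25 = 2301.75.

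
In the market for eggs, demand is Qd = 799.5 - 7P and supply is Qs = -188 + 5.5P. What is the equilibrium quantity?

Set Qd = Qs: 799.5 - 7P = -188 + 5.5P.
987.5 = 12.5P, so P* = 79.
Q* = 799.5 − 7(79) = 246.5.

Q* = 246.5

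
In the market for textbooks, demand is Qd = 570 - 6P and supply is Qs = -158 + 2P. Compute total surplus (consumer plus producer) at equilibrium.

Equilibrium: 570 - 6P = -158 + 2P gives P* = 91, Q* = 24.
Demand choke price: P = 95; supply starts at P = 79.
CS = ½(95 − 91)(24) = 48; PS = ½(91 − 79)(24) = 144.

Total surplus = 192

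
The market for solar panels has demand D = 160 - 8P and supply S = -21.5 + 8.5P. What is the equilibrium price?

Set D = S: 160 - 8P = -21.5 + 8.5P.
181.5 = 16.5P, so P* = 11.
Q* = 160 − 8(11) = 72.

P* = 11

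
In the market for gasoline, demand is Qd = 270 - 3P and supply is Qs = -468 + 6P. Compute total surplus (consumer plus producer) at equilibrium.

Total surplus = 144

Equilibrium: 270 - 3P = -468 + 6P gives P* = 82, Q* = 24.
Demand choke price: P = 90; supply starts at P = 78.
CS = ½(90 − 82)(24) = 96; PS = ½(82 − 78)(24) = 48.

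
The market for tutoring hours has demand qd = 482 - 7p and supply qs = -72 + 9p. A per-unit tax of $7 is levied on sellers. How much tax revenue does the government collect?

Pre-tax equilibrium: p* = 34.625, q* = 239.625.
Tax on sellers shifts supply to qs = -72 + 9(p − 7) = -135 + 9p.
482 - 7p = -135 + 9p gives buyer price pb = 38.5625; sellers receive ps = 38.5625 − 7 = 31.5625.
New quantity: q = 482 − 7(38.5625) = 212.0625.
Revenue = 7 × 212.0625 = 1484.4375.

Tax revenue = 1484.4375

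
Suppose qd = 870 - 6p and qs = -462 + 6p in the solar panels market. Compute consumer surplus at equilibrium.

Equilibrium: 870 - 6p = -462 + 6p gives p* = 111, q* = 204.
Demand choke price (qd = 0): p = 145.
CS = ½(145 − 111)(204) = 3468.

Consumer surplus = 3468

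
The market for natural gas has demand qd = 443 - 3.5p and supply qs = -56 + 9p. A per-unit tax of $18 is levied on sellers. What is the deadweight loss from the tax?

Deadweight loss = 408.24

Pre-tax equilibrium: p* = 39.92, q* = 303.28.
Tax on sellers shifts supply to qs = -56 + 9(p − 18) = -218 + 9p.
443 - 3.5p = -218 + 9p gives buyer price pb = 52.88; sellers receive ps = 52.88 − 18 = 34.88.
New quantity: q = 443 − 3.5(52.88) = 257.92.
DWL = ½ × 18 × (303.28 − 257.92) = 408.24.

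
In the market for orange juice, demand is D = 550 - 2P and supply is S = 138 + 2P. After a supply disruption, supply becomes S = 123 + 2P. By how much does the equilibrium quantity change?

ΔQ = -7.5

Original equilibrium: P* = 103, Q* = 344.
New equilibrium: 550 - 2P = 123 + 2P, so 427 = 4P and P' = 106.75; Q' = 550 − 2(106.75) = 336.5.
Change in quantity: 336.5 − 344 = -7.5.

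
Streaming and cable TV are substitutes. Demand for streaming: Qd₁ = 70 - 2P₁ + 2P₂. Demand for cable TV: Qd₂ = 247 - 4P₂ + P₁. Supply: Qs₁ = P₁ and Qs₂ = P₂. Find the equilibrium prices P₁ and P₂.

P₁ = 844/13, P₂ = 811/13

Market 1: 70 - 2P₁ + 2P₂ = P₁ → 3P₁ - 2P₂ = 70.
Market 2: 5P₂ - P₁ = 247.
Eliminating P₂: 5×(1) + 2×(2) gives 13P₁ = 844, so P₁ = 844/13.
Back-substitute into (2): P₂ = (247 + 1×844/13) / 5 = 811/13.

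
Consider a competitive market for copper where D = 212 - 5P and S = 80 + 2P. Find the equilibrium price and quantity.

P* = 132/7, Q* = 824/7

Set D = S: 212 - 5P = 80 + 2P.
132 = 7P, so P* = 132/7.
Q* = 212 − 5(132/7) = 824/7.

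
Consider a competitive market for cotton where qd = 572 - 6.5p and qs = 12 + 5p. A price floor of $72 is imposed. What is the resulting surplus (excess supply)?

Equilibrium price would be p* = 1120/23, so the floor at 72 binds.
At p = 72: qd = 104, qs = 372.
Surplus = 372 − 104 = 268.

Surplus = 268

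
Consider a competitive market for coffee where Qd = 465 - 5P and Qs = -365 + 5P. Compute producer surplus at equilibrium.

Equilibrium: 465 - 5P = -365 + 5P gives P* = 83, Q* = 50.
Supply starts at P = 73 (where Qs = 0).
PS = ½(83 − 73)(50) = 250.

Producer surplus = 250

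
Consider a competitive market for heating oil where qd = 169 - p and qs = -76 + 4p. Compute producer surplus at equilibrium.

Producer surplus = 1800

Equilibrium: 169 - p = -76 + 4p gives p* = 49, q* = 120.
Supply starts at p = 19 (where qs = 0).
PS = ½(49 − 19)(120) = 1800.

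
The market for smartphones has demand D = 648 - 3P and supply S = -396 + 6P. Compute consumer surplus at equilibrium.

Equilibrium: 648 - 3P = -396 + 6P gives P* = 116, Q* = 300.
Demand choke price (D = 0): P = 216.
CS = ½(216 − 116)(300) = 15000.

Consumer surplus = 15000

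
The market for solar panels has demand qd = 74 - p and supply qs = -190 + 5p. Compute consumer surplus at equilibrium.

Consumer surplus = 450

Equilibrium: 74 - p = -190 + 5p gives p* = 44, q* = 30.
Demand choke price (qd = 0): p = 74.
CS = ½(74 − 44)(30) = 450.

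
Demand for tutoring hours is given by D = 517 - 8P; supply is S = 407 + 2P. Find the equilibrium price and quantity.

P* = 11, Q* = 429

Set D = S: 517 - 8P = 407 + 2P.
110 = 10P, so P* = 11.
Q* = 517 − 8(11) = 429.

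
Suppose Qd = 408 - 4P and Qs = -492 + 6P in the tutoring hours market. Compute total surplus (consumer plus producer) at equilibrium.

Equilibrium: 408 - 4P = -492 + 6P gives P* = 90, Q* = 48.
Demand choke price: P = 102; supply starts at P = 82.
CS = ½(102 − 90)(48) = 288; PS = ½(90 − 82)(48) = 192.

Total surplus = 480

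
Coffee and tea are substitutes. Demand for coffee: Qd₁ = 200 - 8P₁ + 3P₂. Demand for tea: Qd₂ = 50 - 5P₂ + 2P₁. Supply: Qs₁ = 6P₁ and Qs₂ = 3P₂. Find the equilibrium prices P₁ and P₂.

P₁ = 875/53, P₂ = 550/53

Market 1: 200 - 8P₁ + 3P₂ = 6P₁ → 14P₁ - 3P₂ = 200.
Market 2: 8P₂ - 2P₁ = 50.
Eliminating P₂: 8×(1) + 3×(2) gives 106P₁ = 1750, so P₁ = 875/53.
Back-substitute into (2): P₂ = (50 + 2×875/53) / 8 = 550/53.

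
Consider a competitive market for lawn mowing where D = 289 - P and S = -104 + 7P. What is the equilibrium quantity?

Q* = 239.875

Set D = S: 289 - P = -104 + 7P.
393 = 8P, so P* = 49.125.
Q* = 289 − 1(49.125) = 239.875.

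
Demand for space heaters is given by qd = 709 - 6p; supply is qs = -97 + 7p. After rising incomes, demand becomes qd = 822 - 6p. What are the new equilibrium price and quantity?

Original equilibrium: p* = 62, q* = 337.
New equilibrium: 822 - 6p = -97 + 7p, so 919 = 13p and p' = 919/13; q' = 822 − 6(919/13) = 5172/13.

p' = 919/13, q' = 5172/13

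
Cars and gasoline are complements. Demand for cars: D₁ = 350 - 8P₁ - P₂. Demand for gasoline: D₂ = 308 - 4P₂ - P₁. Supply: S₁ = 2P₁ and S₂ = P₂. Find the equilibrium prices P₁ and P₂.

Market 1: 350 - 8P₁ - P₂ = 2P₁ → 10P₁ + P₂ = 350.
Market 2: 5P₂ + P₁ = 308.
Eliminating P₂: 5×(1) − 1×(2) gives 49P₁ = 1442, so P₁ = 206/7.
Back-substitute into (2): P₂ = (308 − 1×206/7) / 5 = 390/7.

P₁ = 206/7, P₂ = 390/7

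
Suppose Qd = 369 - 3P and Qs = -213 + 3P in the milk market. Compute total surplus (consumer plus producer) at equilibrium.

Total surplus = 2028

Equilibrium: 369 - 3P = -213 + 3P gives P* = 97, Q* = 78.
Demand choke price: P = 123; supply starts at P = 71.
CS = ½(123 − 97)(78) = 1014; PS = ½(97 − 71)(78) = 1014.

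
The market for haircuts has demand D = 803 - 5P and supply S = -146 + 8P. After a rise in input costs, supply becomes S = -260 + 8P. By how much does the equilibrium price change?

ΔP = 114/13

Original equilibrium: P* = 73, Q* = 438.
New equilibrium: 803 - 5P = -260 + 8P, so 1063 = 13P and P' = 1063/13; Q' = 803 − 5(1063/13) = 5124/13.
Change in price: 1063/13 − 73 = 114/13.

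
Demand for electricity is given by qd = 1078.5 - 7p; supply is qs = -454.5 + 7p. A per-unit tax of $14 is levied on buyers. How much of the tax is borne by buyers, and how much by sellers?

Buyers bear $7, sellers bear $7

Pre-tax equilibrium: p* = 109.5, q* = 312.
Tax on buyers shifts demand to qd = 1078.5 − 7(p + 14) = 980.5 - 7p.
980.5 - 7p = -454.5 + 7p gives seller price ps = 102.5; buyers pay pb = 102.5 + 14 = 116.5.
New quantity: q = 1078.5 − 7(116.5) = 263.
Buyer burden = 116.5 − 109.5 = 7; seller burden = 109.5 − 102.5 = 7.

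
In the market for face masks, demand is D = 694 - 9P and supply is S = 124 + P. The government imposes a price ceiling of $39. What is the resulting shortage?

Equilibrium price would be P* = 57, so the ceiling at 39 binds.
At P = 39: D = 694 − 9(39) = 343, S = 124 + 1(39) = 163.
Shortage = 343 − 163 = 180.

Shortage = 180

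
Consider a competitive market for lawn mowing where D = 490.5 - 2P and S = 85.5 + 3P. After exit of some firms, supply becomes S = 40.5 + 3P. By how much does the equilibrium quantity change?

Original equilibrium: P* = 81, Q* = 328.5.
New equilibrium: 490.5 - 2P = 40.5 + 3P, so 450 = 5P and P' = 90; Q' = 490.5 − 2(90) = 310.5.
Change in quantity: 310.5 − 328.5 = -18.

ΔQ = -18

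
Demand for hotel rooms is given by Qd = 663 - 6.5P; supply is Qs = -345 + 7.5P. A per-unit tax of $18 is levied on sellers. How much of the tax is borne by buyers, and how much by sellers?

Pre-tax equilibrium: P* = 72, Q* = 195.
Tax on sellers shifts supply to Qs = -345 + 7.5(P − 18) = -480 + 7.5P.
663 - 6.5P = -480 + 7.5P gives buyer price Pb = 1143/14; sellers receive Ps = 1143/14 − 18 = 891/14.
New quantity: Q = 663 − 6.5(1143/14) = 3705/28.
Buyer burden = 1143/14 − 72 = 135/14; seller burden = 72 − 891/14 = 117/14.

Buyers bear 135/14, sellers bear 117/14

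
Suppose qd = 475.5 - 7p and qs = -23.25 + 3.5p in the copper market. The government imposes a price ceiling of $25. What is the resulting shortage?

Equilibrium price would be p* = 47.5, so the ceiling at 25 binds.
At p = 25: qd = 475.5 − 7(25) = 300.5, qs = -23.25 + 3.5(25) = 64.25.
Shortage = 300.5 − 64.25 = 236.25.

Shortage = 236.25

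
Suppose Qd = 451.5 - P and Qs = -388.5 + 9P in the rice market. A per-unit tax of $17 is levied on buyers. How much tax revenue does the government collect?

Pre-tax equilibrium: P* = 84, Q* = 367.5.
Tax on buyers shifts demand to Qd = 451.5 − 1(P + 17) = 434.5 - P.
434.5 - P = -388.5 + 9P gives seller price Ps = 82.3; buyers pay Pb = 82.3 + 17 = 99.3.
New quantity: Q = 451.5 − 1(99.3) = 352.2.
Revenue = 17 × 352.2 = 5987.4.

Tax revenue = 5987.4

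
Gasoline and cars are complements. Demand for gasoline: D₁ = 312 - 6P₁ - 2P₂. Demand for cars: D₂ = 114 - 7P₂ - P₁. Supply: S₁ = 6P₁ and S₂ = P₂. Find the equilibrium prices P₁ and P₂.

Market 1: 312 - 6P₁ - 2P₂ = 6P₁ → 12P₁ + 2P₂ = 312.
Market 2: 8P₂ + P₁ = 114.
Eliminating P₂: 8×(1) − 2×(2) gives 94P₁ = 2268, so P₁ = 1134/47.
Back-substitute into (2): P₂ = (114 − 1×1134/47) / 8 = 528/47.

P₁ = 1134/47, P₂ = 528/47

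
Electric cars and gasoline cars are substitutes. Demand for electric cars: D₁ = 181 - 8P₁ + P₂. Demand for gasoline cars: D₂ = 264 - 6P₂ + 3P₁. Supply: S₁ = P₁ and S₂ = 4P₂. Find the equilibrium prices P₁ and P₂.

Market 1: 181 - 8P₁ + P₂ = P₁ → 9P₁ - P₂ = 181.
Market 2: 10P₂ - 3P₁ = 264.
Eliminating P₂: 10×(1) + 1×(2) gives 87P₁ = 2074, so P₁ = 2074/87.
Back-substitute into (2): P₂ = (264 + 3×2074/87) / 10 = 973/29.

P₁ = 2074/87, P₂ = 973/29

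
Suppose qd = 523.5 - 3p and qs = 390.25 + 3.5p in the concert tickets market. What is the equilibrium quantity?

Set qd = qs: 523.5 - 3p = 390.25 + 3.5p.
133.25 = 6.5p, so p* = 20.5.
q* = 523.5 − 3(20.5) = 462.

q* = 462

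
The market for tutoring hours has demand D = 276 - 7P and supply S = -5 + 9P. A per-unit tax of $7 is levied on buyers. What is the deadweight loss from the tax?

Deadweight loss = 96.46875

Pre-tax equilibrium: P* = 17.5625, Q* = 153.0625.
Tax on buyers shifts demand to D = 276 − 7(P + 7) = 227 - 7P.
227 - 7P = -5 + 9P gives seller price Ps = 14.5; buyers pay Pb = 14.5 + 7 = 21.5.
New quantity: Q = 276 − 7(21.5) = 125.5.
DWL = ½ × 7 × (153.0625 − 125.5) = 96.46875.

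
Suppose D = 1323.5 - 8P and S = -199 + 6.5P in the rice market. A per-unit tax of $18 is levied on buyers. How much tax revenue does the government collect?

Pre-tax equilibrium: P* = 105, Q* = 483.5.
Tax on buyers shifts demand to D = 1323.5 − 8(P + 18) = 1179.5 - 8P.
1179.5 - 8P = -199 + 6.5P gives seller price Ps = 2757/29; buyers pay Pb = 2757/29 + 18 = 3279/29.
New quantity: Q = 1323.5 − 8(3279/29) = 24299/58.
Revenue = 18 × 24299/58 = 218691/29.

Tax revenue = 218691/29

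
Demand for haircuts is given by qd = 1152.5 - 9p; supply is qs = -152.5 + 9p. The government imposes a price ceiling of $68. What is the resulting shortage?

Shortage = 81

Equilibrium price would be p* = 72.5, so the ceiling at 68 binds.
At p = 68: qd = 1152.5 − 9(68) = 540.5, qs = -152.5 + 9(68) = 459.5.
Shortage = 540.5 − 459.5 = 81.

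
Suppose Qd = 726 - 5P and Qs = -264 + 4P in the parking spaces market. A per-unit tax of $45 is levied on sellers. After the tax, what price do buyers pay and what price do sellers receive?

Pre-tax equilibrium: P* = 110, Q* = 176.
Tax on sellers shifts supply to Qs = -264 + 4(P − 45) = -444 + 4P.
726 - 5P = -444 + 4P gives buyer price Pb = 130; sellers receive Ps = 130 − 45 = 85.
New quantity: Q = 726 − 5(130) = 76.

Buyers pay $130, sellers receive $85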